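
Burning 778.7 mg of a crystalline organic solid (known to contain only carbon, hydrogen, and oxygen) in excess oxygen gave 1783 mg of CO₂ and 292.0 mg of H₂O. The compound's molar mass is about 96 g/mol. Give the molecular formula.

mol C = 1.783 g CO₂ ÷ 44.009 g/mol = 0.040514 mol
mol H = 2 × 0.2920 g H₂O ÷ 18.015 g/mol = 0.032417 mol
mass O = 0.7787 − (0.48662 + 0.032677) = 0.25940 g → mol O = 0.25940 ÷ 15.999 = 0.016214 mol
Divide by the smallest (0.016214 mol): C 2.499, H 1.999, O 1.000
Multiplying each by 2 gives whole numbers: C 5.00, H 4.00, O 2.00
Empirical formula: C5H4O2
Empirical-formula mass = 96.08 g/mol; 96 ÷ 96.08 ≈ 1, so the molecular formula is C5H4O2.

C5H4O2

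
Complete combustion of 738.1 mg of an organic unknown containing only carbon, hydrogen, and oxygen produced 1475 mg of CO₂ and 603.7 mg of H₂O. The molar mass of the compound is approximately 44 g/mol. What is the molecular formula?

C2H4O

mol C = 1.475 g CO₂ ÷ 44.009 g/mol = 0.033516 mol
mol H = 2 × 0.6037 g H₂O ÷ 18.015 g/mol = 0.067022 mol
mass O = 0.7381 − (0.40256 + 0.067558) = 0.26798 g → mol O = 0.26798 ÷ 15.999 = 0.016750 mol
Divide by the smallest (0.016750 mol): C 2.001, H 4.001, O 1.000
Empirical formula: C2H4O
Empirical-formula mass = 44.05 g/mol; 44 ÷ 44.05 ≈ 1, so the molecular formula is C2H4O.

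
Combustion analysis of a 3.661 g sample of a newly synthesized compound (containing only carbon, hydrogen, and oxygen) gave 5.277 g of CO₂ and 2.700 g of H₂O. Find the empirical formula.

C2H5O2

mol C = 5.277 g CO₂ ÷ 44.009 g/mol = 0.11991 mol
mol H = 2 × 2.700 g H₂O ÷ 18.015 g/mol = 0.29975 mol
mass O = 3.661 − (1.4402 + 0.30215) = 1.9186 g → mol O = 1.9186 ÷ 15.999 = 0.11992 mol
Divide by the smallest (0.11991 mol): C 1.000, H 2.500, O 1.000
Multiplying each by 2 gives whole numbers: C 2.00, H 5.00, O 2.00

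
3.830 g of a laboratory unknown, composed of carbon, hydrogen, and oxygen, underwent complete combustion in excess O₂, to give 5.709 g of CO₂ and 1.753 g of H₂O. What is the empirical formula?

mol C = 5.709 g CO₂ ÷ 44.009 g/mol = 0.12972 mol
mol H = 2 × 1.753 g H₂O ÷ 18.015 g/mol = 0.19462 mol
mass O = 3.830 − (1.5581 + 0.19617) = 2.0757 g → mol O = 2.0757 ÷ 15.999 = 0.12974 mol
Divide by the smallest (0.12972 mol): C 1.000, H 1.500, O 1.000
Multiplying each by 2 gives whole numbers: C 2.00, H 3.00, O 2.00

C2H3O2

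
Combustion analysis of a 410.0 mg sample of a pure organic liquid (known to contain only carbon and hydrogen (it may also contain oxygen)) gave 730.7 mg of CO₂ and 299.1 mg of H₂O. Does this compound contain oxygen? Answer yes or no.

mol C = 0.7307 g CO₂ ÷ 44.009 g/mol = 0.016603 mol
mol H = 2 × 0.2991 g H₂O ÷ 18.015 g/mol = 0.033206 mol
C and H account for only 0.23290 g of the 0.4100 g sample; the remaining 0.17710 g must be oxygen.

yes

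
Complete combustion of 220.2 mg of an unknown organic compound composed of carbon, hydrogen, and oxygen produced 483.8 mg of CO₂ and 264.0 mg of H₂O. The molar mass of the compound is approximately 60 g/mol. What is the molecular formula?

mol C = 0.4838 g CO₂ ÷ 44.009 g/mol = 0.010993 mol
mol H = 2 × 0.2640 g H₂O ÷ 18.015 g/mol = 0.029309 mol
mass O = 0.2202 − (0.13204 + 0.029543) = 0.058617 g → mol O = 0.058617 ÷ 15.999 = 0.0036638 mol
Divide by the smallest (0.0036638 mol): C 3.000, H 8.000, O 1.000
Empirical formula: C3H8O
Empirical-formula mass = 60.10 g/mol; 60 ÷ 60.10 ≈ 1, so the molecular formula is C3H8O.

C3H8O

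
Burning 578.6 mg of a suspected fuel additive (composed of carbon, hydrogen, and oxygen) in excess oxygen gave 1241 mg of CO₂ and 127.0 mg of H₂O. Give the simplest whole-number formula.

C2HO

mol C = 1.241 g CO₂ ÷ 44.009 g/mol = 0.028199 mol
mol H = 2 × 0.1270 g H₂O ÷ 18.015 g/mol = 0.014099 mol
mass O = 0.5786 − (0.33870 + 0.014212) = 0.22569 g → mol O = 0.22569 ÷ 15.999 = 0.014107 mol
Divide by the smallest (0.014099 mol): C 2.000, H 1.000, O 1.001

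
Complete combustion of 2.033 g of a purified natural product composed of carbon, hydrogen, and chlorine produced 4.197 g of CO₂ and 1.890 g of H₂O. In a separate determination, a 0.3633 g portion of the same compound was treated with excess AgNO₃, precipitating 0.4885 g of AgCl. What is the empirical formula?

C5H11Cl

mol C = 4.197 g CO₂ ÷ 44.009 g/mol = 0.095367 mol
mol H = 2 × 1.890 g H₂O ÷ 18.015 g/mol = 0.20983 mol
From the AgCl data: mol Cl per gram of compound = (0.4885 ÷ 143.318) ÷ 0.3633 = 0.0093821 mol/g, so in the 2.033 g combustion sample mol Cl = 0.019074 mol
Divide by the smallest (0.019074 mol): C 5.000, H 11.001, Cl 1.000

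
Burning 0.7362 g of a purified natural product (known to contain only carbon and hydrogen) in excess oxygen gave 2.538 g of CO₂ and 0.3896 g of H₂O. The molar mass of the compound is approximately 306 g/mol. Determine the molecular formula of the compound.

mol C = 2.538 g CO₂ ÷ 44.009 g/mol = 0.057670 mol
mol H = 2 × 0.3896 g H₂O ÷ 18.015 g/mol = 0.043253 mol
Divide by the smallest (0.043253 mol): C 1.333, H 1.000
Multiplying each by 3 gives whole numbers: C 4.00, H 3.00
Empirical formula: C4H3
Empirical-formula mass = 51.07 g/mol; 306 ÷ 51.07 ≈ 6, so the molecular formula is C24H18.

C24H18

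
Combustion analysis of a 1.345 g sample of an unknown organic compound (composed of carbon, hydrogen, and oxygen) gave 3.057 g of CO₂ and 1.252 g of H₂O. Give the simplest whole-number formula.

C3H6O

mol C = 3.057 g CO₂ ÷ 44.009 g/mol = 0.069463 mol
mol H = 2 × 1.252 g H₂O ÷ 18.015 g/mol = 0.13900 mol
mass O = 1.345 − (0.83432 + 0.14011) = 0.37057 g → mol O = 0.37057 ÷ 15.999 = 0.023162 mol
Divide by the smallest (0.023162 mol): C 2.999, H 6.001, O 1.000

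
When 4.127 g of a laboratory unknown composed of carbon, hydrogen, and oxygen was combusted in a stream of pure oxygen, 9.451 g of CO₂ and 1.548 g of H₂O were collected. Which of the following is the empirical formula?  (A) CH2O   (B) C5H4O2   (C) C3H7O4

(B) C5H4O2

mol C = 9.451 g CO₂ ÷ 44.009 g/mol = 0.21475 mol
mol H = 2 × 1.548 g H₂O ÷ 18.015 g/mol = 0.17186 mol
mass O = 4.127 − (2.5794 + 0.17323) = 1.3744 g → mol O = 1.3744 ÷ 15.999 = 0.085905 mol
Divide by the smallest (0.085905 mol): C 2.500, H 2.001, O 1.000
Multiplying each by 2 gives whole numbers: C 5.00, H 4.00, O 2.00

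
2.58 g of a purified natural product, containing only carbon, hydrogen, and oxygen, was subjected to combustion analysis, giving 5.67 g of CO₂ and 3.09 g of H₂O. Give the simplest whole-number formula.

mol C = 5.67 g CO₂ ÷ 44.009 g/mol = 0.1288 mol
mol H = 2 × 3.09 g H₂O ÷ 18.015 g/mol = 0.3430 mol
mass O = 2.58 − (1.547 + 0.3458) = 0.6867 g → mol O = 0.6867 ÷ 15.999 = 0.04292 mol
Divide by the smallest (0.04292 mol): C 3.002, H 7.992, O 1.000

C3H8O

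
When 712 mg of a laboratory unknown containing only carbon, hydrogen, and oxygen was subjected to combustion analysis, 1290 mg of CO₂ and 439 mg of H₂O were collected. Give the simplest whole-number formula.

mol C = 1.29 g CO₂ ÷ 44.009 g/mol = 0.02931 mol
mol H = 2 × 0.439 g H₂O ÷ 18.015 g/mol = 0.04874 mol
mass O = 0.712 − (0.3521 + 0.04913) = 0.3108 g → mol O = 0.3108 ÷ 15.999 = 0.01943 mol
Divide by the smallest (0.01943 mol): C 1.509, H 2.509, O 1.000
Multiplying each by 2 gives whole numbers: C 3.02, H 5.02, O 2.00

C3H5O2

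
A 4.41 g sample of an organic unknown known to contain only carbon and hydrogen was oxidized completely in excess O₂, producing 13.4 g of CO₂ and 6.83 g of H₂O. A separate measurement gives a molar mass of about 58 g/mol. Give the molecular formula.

mol C = 13.4 g CO₂ ÷ 44.009 g/mol = 0.3045 mol
mol H = 2 × 6.83 g H₂O ÷ 18.015 g/mol = 0.7583 mol
Divide by the smallest (0.3045 mol): C 1.000, H 2.490
Multiplying each by 2 gives whole numbers: C 2.00, H 4.98
Empirical formula: C2H5
Empirical-formula mass = 29.06 g/mol; 58 ÷ 29.06 ≈ 2, so the molecular formula is C4H10.

C4H10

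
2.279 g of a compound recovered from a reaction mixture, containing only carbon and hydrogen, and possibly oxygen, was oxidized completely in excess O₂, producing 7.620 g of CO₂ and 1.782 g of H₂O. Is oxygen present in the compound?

mol C = 7.620 g CO₂ ÷ 44.009 g/mol = 0.17315 mol
mol H = 2 × 1.782 g H₂O ÷ 18.015 g/mol = 0.19784 mol
C and H together account for 2.2791 g — essentially the entire 2.279 g sample — so the compound contains no oxygen.

no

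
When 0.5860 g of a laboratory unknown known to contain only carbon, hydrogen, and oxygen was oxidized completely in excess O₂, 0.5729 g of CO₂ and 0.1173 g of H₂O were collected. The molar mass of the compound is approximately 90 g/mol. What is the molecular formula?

mol C = 0.5729 g CO₂ ÷ 44.009 g/mol = 0.013018 mol
mol H = 2 × 0.1173 g H₂O ÷ 18.015 g/mol = 0.013022 mol
mass O = 0.5860 − (0.15636 + 0.013127) = 0.41652 g → mol O = 0.41652 ÷ 15.999 = 0.026034 mol
Divide by the smallest (0.013018 mol): C 1.000, H 1.000, O 2.000
Empirical formula: CHO2
Empirical-formula mass = 45.02 g/mol; 90 ÷ 45.02 ≈ 2, so the molecular formula is C2H2O4.

C2H2O4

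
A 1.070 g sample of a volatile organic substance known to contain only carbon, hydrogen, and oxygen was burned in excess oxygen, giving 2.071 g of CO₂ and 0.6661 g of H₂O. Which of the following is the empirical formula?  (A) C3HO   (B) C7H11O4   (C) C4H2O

(B) C7H11O4

mol C = 2.071 g CO₂ ÷ 44.009 g/mol = 0.047059 mol
mol H = 2 × 0.6661 g H₂O ÷ 18.015 g/mol = 0.073949 mol
mass O = 1.070 − (0.56522 + 0.074541) = 0.43024 g → mol O = 0.43024 ÷ 15.999 = 0.026892 mol
Divide by the smallest (0.026892 mol): C 1.750, H 2.750, O 1.000
Multiplying each by 4 gives whole numbers: C 7.00, H 11.00, O 4.00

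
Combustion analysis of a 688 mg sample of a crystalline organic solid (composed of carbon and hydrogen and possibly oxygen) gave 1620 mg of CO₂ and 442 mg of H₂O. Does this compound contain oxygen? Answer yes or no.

yes

mol C = 1.62 g CO₂ ÷ 44.009 g/mol = 0.03681 mol
mol H = 2 × 0.442 g H₂O ÷ 18.015 g/mol = 0.04907 mol
C and H account for only 0.4916 g of the 0.688 g sample; the remaining 0.1964 g must be oxygen.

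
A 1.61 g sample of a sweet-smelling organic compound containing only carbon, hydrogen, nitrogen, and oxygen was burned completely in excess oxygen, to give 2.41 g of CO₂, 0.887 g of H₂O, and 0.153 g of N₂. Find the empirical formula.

C5H9NO4

mol C = 2.41 g CO₂ ÷ 44.009 g/mol = 0.05476 mol
mol H = 2 × 0.887 g H₂O ÷ 18.015 g/mol = 0.09847 mol
mol N = 2 × 0.153 g N₂ ÷ 28.014 g/mol = 0.01092 mol
mass O = 1.61 − (0.6577 + 0.09926 + 0.1530) = 0.7000 g → mol O = 0.7000 ÷ 15.999 = 0.04375 mol
Divide by the smallest (0.01092 mol): C 5.013, H 9.015, N 1.000, O 4.006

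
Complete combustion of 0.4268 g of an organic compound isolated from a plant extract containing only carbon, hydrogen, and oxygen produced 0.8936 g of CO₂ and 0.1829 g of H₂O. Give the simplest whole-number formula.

C2H2O

mol C = 0.8936 g CO₂ ÷ 44.009 g/mol = 0.020305 mol
mol H = 2 × 0.1829 g H₂O ÷ 18.015 g/mol = 0.020305 mol
mass O = 0.4268 − (0.24388 + 0.020468) = 0.16245 g → mol O = 0.16245 ÷ 15.999 = 0.010154 mol
Divide by the smallest (0.010154 mol): C 2.000, H 2.000, O 1.000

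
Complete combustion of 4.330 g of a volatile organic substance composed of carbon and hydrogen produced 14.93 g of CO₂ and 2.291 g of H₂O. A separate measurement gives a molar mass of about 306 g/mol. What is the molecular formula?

C24H18

mol C = 14.93 g CO₂ ÷ 44.009 g/mol = 0.33925 mol
mol H = 2 × 2.291 g H₂O ÷ 18.015 g/mol = 0.25434 mol
Divide by the smallest (0.25434 mol): C 1.334, H 1.000
Multiplying each by 3 gives whole numbers: C 4.00, H 3.00
Empirical formula: C4H3
Empirical-formula mass = 51.07 g/mol; 306 ÷ 51.07 ≈ 6, so the molecular formula is C24H18.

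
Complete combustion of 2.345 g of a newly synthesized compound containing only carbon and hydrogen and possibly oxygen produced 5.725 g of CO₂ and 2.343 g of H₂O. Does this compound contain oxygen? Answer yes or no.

yes

mol C = 5.725 g CO₂ ÷ 44.009 g/mol = 0.13009 mol
mol H = 2 × 2.343 g H₂O ÷ 18.015 g/mol = 0.26012 mol
C and H account for only 1.8247 g of the 2.345 g sample; the remaining 0.52033 g must be oxygen.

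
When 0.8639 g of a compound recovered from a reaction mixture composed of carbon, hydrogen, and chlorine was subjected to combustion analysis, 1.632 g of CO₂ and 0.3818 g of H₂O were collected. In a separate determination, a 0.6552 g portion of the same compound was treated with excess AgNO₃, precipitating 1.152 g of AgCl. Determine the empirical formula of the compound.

mol C = 1.632 g CO₂ ÷ 44.009 g/mol = 0.037083 mol
mol H = 2 × 0.3818 g H₂O ÷ 18.015 g/mol = 0.042387 mol
From the AgCl data: mol Cl per gram of compound = (1.152 ÷ 143.318) ÷ 0.6552 = 0.012268 mol/g, so in the 0.8639 g combustion sample mol Cl = 0.010598 mol
Divide by the smallest (0.010598 mol): C 3.499, H 3.999, Cl 1.000
Multiplying each by 2 gives whole numbers: C 7.00, H 8.00, Cl 2.00

C7H8Cl2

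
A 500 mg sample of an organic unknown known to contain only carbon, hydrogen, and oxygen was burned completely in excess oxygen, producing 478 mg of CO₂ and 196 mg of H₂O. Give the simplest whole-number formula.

mol C = 0.478 g CO₂ ÷ 44.009 g/mol = 0.01086 mol
mol H = 2 × 0.196 g H₂O ÷ 18.015 g/mol = 0.02176 mol
mass O = 0.500 − (0.1305 + 0.02193) = 0.3476 g → mol O = 0.3476 ÷ 15.999 = 0.02173 mol
Divide by the smallest (0.01086 mol): C 1.000, H 2.003, O 2.000

CH2O2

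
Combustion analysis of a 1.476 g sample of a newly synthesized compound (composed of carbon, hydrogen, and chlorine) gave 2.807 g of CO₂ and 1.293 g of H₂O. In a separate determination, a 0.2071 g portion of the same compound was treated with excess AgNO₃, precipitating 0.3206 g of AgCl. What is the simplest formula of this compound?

C4H9Cl

mol C = 2.807 g CO₂ ÷ 44.009 g/mol = 0.063782 mol
mol H = 2 × 1.293 g H₂O ÷ 18.015 g/mol = 0.14355 mol
From the AgCl data: mol Cl per gram of compound = (0.3206 ÷ 143.318) ÷ 0.2071 = 0.010801 mol/g, so in the 1.476 g combustion sample mol Cl = 0.015943 mol
Divide by the smallest (0.015943 mol): C 4.001, H 9.004, Cl 1.000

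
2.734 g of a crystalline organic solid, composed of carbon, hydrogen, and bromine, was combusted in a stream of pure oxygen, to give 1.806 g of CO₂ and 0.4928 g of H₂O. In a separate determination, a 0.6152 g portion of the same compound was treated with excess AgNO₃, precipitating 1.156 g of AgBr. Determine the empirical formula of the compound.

C3H4Br2

mol C = 1.806 g CO₂ ÷ 44.009 g/mol = 0.041037 mol
mol H = 2 × 0.4928 g H₂O ÷ 18.015 g/mol = 0.054710 mol
From the AgBr data: mol Br per gram of compound = (1.156 ÷ 187.772) ÷ 0.6152 = 0.010007 mol/g, so in the 2.734 g combustion sample mol Br = 0.027360 mol
Divide by the smallest (0.027360 mol): C 1.500, H 2.000, Br 1.000
Multiplying each by 2 gives whole numbers: C 3.00, H 4.00, Br 2.00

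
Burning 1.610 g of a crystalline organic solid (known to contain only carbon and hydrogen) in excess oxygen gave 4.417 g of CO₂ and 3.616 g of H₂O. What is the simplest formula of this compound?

mol C = 4.417 g CO₂ ÷ 44.009 g/mol = 0.10037 mol
mol H = 2 × 3.616 g H₂O ÷ 18.015 g/mol = 0.40144 mol
Divide by the smallest (0.10037 mol): C 1.000, H 4.000

CH4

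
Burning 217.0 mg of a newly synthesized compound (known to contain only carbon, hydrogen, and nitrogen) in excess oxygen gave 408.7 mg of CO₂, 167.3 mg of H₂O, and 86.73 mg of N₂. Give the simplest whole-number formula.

C3H6N2

mol C = 0.4087 g CO₂ ÷ 44.009 g/mol = 0.0092867 mol
mol H = 2 × 0.1673 g H₂O ÷ 18.015 g/mol = 0.018573 mol
mol N = 2 × 0.08673 g N₂ ÷ 28.014 g/mol = 0.0061919 mol
Divide by the smallest (0.0061919 mol): C 1.500, H 3.000, N 1.000
Multiplying each by 2 gives whole numbers: C 3.00, H 6.00, N 2.00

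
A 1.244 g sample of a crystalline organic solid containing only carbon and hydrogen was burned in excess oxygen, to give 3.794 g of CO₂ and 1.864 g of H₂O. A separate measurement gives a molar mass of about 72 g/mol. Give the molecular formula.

C5H12

mol C = 3.794 g CO₂ ÷ 44.009 g/mol = 0.086210 mol
mol H = 2 × 1.864 g H₂O ÷ 18.015 g/mol = 0.20694 mol
Divide by the smallest (0.086210 mol): C 1.000, H 2.400
Multiplying each by 5 gives whole numbers: C 5.00, H 12.00
Empirical formula: C5H12
Empirical-formula mass = 72.15 g/mol; 72 ÷ 72.15 ≈ 1, so the molecular formula is C5H12.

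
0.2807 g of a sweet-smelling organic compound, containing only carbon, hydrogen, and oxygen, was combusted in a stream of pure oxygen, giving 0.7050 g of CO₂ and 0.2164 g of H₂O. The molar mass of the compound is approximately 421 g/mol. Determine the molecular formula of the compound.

mol C = 0.7050 g CO₂ ÷ 44.009 g/mol = 0.016019 mol
mol H = 2 × 0.2164 g H₂O ÷ 18.015 g/mol = 0.024024 mol
mass O = 0.2807 − (0.19241 + 0.024217) = 0.064074 g → mol O = 0.064074 ÷ 15.999 = 0.0040049 mol
Divide by the smallest (0.0040049 mol): C 4.000, H 5.999, O 1.000
Empirical formula: C4H6O
Empirical-formula mass = 70.09 g/mol; 421 ÷ 70.09 ≈ 6, so the molecular formula is C24H36O6.

C24H36O6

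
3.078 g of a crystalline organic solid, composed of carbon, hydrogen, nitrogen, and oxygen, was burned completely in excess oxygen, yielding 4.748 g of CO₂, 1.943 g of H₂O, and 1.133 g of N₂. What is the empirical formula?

C4H8N3O

mol C = 4.748 g CO₂ ÷ 44.009 g/mol = 0.10789 mol
mol H = 2 × 1.943 g H₂O ÷ 18.015 g/mol = 0.21571 mol
mol N = 2 × 1.133 g N₂ ÷ 28.014 g/mol = 0.080888 mol
mass O = 3.078 − (1.2958 + 0.21743 + 1.1330) = 0.43173 g → mol O = 0.43173 ÷ 15.999 = 0.026985 mol
Divide by the smallest (0.026985 mol): C 3.998, H 7.994, N 2.998, O 1.000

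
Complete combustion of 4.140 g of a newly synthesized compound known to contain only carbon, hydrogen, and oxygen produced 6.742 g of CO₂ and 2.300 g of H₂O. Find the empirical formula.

C6H10O5

mol C = 6.742 g CO₂ ÷ 44.009 g/mol = 0.15320 mol
mol H = 2 × 2.300 g H₂O ÷ 18.015 g/mol = 0.25534 mol
mass O = 4.140 − (1.8400 + 0.25739) = 2.0426 g → mol O = 2.0426 ÷ 15.999 = 0.12767 mol
Divide by the smallest (0.12767 mol): C 1.200, H 2.000, O 1.000
Multiplying each by 5 gives whole numbers: C 6.00, H 10.00, O 5.00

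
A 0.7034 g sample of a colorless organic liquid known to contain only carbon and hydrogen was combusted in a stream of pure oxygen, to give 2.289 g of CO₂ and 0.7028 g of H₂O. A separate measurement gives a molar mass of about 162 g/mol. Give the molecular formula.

C12H18

mol C = 2.289 g CO₂ ÷ 44.009 g/mol = 0.052012 mol
mol H = 2 × 0.7028 g H₂O ÷ 18.015 g/mol = 0.078024 mol
Divide by the smallest (0.052012 mol): C 1.000, H 1.500
Multiplying each by 2 gives whole numbers: C 2.00, H 3.00
Empirical formula: C2H3
Empirical-formula mass = 27.05 g/mol; 162 ÷ 27.05 ≈ 6, so the molecular formula is C12H18.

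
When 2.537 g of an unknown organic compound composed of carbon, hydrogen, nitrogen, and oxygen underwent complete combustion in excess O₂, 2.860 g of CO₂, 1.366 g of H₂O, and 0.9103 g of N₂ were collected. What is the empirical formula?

C3H7N3O2

mol C = 2.860 g CO₂ ÷ 44.009 g/mol = 0.064987 mol
mol H = 2 × 1.366 g H₂O ÷ 18.015 g/mol = 0.15165 mol
mol N = 2 × 0.9103 g N₂ ÷ 28.014 g/mol = 0.064989 mol
mass O = 2.537 − (0.78056 + 0.15286 + 0.91030) = 0.69328 g → mol O = 0.69328 ÷ 15.999 = 0.043333 mol
Divide by the smallest (0.043333 mol): C 1.500, H 3.500, N 1.500, O 1.000
Multiplying each by 2 gives whole numbers: C 3.00, H 7.00, N 3.00, O 2.00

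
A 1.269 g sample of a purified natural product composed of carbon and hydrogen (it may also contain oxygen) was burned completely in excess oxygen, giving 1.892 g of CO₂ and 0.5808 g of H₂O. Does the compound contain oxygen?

yes

mol C = 1.892 g CO₂ ÷ 44.009 g/mol = 0.042991 mol
mol H = 2 × 0.5808 g H₂O ÷ 18.015 g/mol = 0.064480 mol
C and H account for only 0.58136 g of the 1.269 g sample; the remaining 0.68764 g must be oxygen.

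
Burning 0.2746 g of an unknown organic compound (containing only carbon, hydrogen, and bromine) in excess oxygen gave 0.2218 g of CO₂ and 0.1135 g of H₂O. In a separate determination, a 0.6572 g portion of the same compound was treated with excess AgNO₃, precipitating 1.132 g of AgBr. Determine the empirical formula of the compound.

mol C = 0.2218 g CO₂ ÷ 44.009 g/mol = 0.0050399 mol
mol H = 2 × 0.1135 g H₂O ÷ 18.015 g/mol = 0.012601 mol
From the AgBr data: mol Br per gram of compound = (1.132 ÷ 187.772) ÷ 0.6572 = 0.0091731 mol/g, so in the 0.2746 g combustion sample mol Br = 0.0025189 mol
Divide by the smallest (0.0025189 mol): C 2.001, H 5.002, Br 1.000

C2H5Br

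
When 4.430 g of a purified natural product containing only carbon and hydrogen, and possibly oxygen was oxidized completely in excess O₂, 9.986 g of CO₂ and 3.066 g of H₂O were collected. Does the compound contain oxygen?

mol C = 9.986 g CO₂ ÷ 44.009 g/mol = 0.22691 mol
mol H = 2 × 3.066 g H₂O ÷ 18.015 g/mol = 0.34038 mol
C and H account for only 3.0685 g of the 4.430 g sample; the remaining 1.3615 g must be oxygen.

yes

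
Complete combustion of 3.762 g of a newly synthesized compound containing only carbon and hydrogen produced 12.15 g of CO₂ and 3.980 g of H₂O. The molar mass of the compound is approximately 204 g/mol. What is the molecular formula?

C15H24

mol C = 12.15 g CO₂ ÷ 44.009 g/mol = 0.27608 mol
mol H = 2 × 3.980 g H₂O ÷ 18.015 g/mol = 0.44185 mol
Divide by the smallest (0.27608 mol): C 1.000, H 1.600
Multiplying each by 5 gives whole numbers: C 5.00, H 8.00
Empirical formula: C5H8
Empirical-formula mass = 68.12 g/mol; 204 ÷ 68.12 ≈ 3, so the molecular formula is C15H24.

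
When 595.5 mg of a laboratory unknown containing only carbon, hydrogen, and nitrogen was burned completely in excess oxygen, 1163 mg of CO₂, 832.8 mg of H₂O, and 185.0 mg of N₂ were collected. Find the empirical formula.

mol C = 1.163 g CO₂ ÷ 44.009 g/mol = 0.026426 mol
mol H = 2 × 0.8328 g H₂O ÷ 18.015 g/mol = 0.092456 mol
mol N = 2 × 0.1850 g N₂ ÷ 28.014 g/mol = 0.013208 mol
Divide by the smallest (0.013208 mol): C 2.001, H 7.000, N 1.000

C2H7N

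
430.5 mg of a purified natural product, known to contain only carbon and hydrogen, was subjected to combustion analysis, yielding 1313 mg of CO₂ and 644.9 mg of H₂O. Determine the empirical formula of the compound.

mol C = 1.313 g CO₂ ÷ 44.009 g/mol = 0.029835 mol
mol H = 2 × 0.6449 g H₂O ÷ 18.015 g/mol = 0.071596 mol
Divide by the smallest (0.029835 mol): C 1.000, H 2.400
Multiplying each by 5 gives whole numbers: C 5.00, H 12.00

C5H12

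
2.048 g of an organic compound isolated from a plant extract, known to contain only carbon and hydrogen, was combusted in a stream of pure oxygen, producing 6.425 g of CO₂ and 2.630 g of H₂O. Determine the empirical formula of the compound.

mol C = 6.425 g CO₂ ÷ 44.009 g/mol = 0.14599 mol
mol H = 2 × 2.630 g H₂O ÷ 18.015 g/mol = 0.29198 mol
Divide by the smallest (0.14599 mol): C 1.000, H 2.000

CH2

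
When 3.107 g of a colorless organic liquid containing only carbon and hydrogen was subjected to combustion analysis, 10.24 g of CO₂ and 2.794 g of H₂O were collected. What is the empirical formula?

C3H4

mol C = 10.24 g CO₂ ÷ 44.009 g/mol = 0.23268 mol
mol H = 2 × 2.794 g H₂O ÷ 18.015 g/mol = 0.31019 mol
Divide by the smallest (0.23268 mol): C 1.000, H 1.333
Multiplying each by 3 gives whole numbers: C 3.00, H 4.00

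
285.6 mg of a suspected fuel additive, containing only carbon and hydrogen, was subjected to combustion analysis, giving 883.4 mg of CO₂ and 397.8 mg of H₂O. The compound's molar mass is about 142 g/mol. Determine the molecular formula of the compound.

mol C = 0.8834 g CO₂ ÷ 44.009 g/mol = 0.020073 mol
mol H = 2 × 0.3978 g H₂O ÷ 18.015 g/mol = 0.044163 mol
Divide by the smallest (0.020073 mol): C 1.000, H 2.200
Multiplying each by 5 gives whole numbers: C 5.00, H 11.00
Empirical formula: C5H11
Empirical-formula mass = 71.14 g/mol; 142 ÷ 71.14 ≈ 2, so the molecular formula is C10H22.

C10H22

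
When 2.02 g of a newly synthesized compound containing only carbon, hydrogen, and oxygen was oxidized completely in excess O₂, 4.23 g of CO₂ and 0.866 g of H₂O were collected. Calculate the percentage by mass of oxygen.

38.1%

mol C = 4.23 g CO₂ ÷ 44.009 g/mol = 0.09612 mol
mol H = 2 × 0.866 g H₂O ÷ 18.015 g/mol = 0.09614 mol
mass O = 2.02 − (1.154 + 0.09691) = 0.7686 g → mol O = 0.7686 ÷ 15.999 = 0.04804 mol
mass % O = 0.7686 g ÷ 2.02 g × 100%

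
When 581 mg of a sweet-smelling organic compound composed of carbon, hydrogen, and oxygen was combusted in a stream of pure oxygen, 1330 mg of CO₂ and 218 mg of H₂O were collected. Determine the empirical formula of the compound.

mol C = 1.33 g CO₂ ÷ 44.009 g/mol = 0.03022 mol
mol H = 2 × 0.218 g H₂O ÷ 18.015 g/mol = 0.02420 mol
mass O = 0.581 − (0.3630 + 0.02440) = 0.1936 g → mol O = 0.1936 ÷ 15.999 = 0.01210 mol
Divide by the smallest (0.01210 mol): C 2.497, H 2.000, O 1.000
Multiplying each by 2 gives whole numbers: C 4.99, H 4.00, O 2.00

C5H4O2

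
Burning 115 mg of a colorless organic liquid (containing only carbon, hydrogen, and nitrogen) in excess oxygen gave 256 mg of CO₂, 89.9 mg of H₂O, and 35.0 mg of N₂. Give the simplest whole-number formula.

mol C = 0.256 g CO₂ ÷ 44.009 g/mol = 0.005817 mol
mol H = 2 × 0.0899 g H₂O ÷ 18.015 g/mol = 0.009981 mol
mol N = 2 × 0.0350 g N₂ ÷ 28.014 g/mol = 0.002499 mol
Divide by the smallest (0.002499 mol): C 2.328, H 3.994, N 1.000
Multiplying each by 3 gives whole numbers: C 6.98, H 11.98, N 3.00

C7H12N3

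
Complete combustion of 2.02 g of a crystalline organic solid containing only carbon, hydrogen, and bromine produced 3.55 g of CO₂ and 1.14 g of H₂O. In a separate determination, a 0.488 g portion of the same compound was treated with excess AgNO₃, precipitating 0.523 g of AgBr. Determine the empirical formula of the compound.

mol C = 3.55 g CO₂ ÷ 44.009 g/mol = 0.08067 mol
mol H = 2 × 1.14 g H₂O ÷ 18.015 g/mol = 0.1266 mol
From the AgBr data: mol Br per gram of compound = (0.523 ÷ 187.772) ÷ 0.488 = 0.005708 mol/g, so in the 2.02 g combustion sample mol Br = 0.01153 mol
Divide by the smallest (0.01153 mol): C 6.997, H 10.977, Br 1.000

C7H11Br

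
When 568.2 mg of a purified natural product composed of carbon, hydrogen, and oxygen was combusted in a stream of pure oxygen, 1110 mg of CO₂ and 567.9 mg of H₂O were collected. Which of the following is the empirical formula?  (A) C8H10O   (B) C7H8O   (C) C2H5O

(C) C2H5O

mol C = 1.110 g CO₂ ÷ 44.009 g/mol = 0.025222 mol
mol H = 2 × 0.5679 g H₂O ÷ 18.015 g/mol = 0.063047 mol
mass O = 0.5682 − (0.30294 + 0.063552) = 0.20171 g → mol O = 0.20171 ÷ 15.999 = 0.012607 mol
Divide by the smallest (0.012607 mol): C 2.001, H 5.001, O 1.000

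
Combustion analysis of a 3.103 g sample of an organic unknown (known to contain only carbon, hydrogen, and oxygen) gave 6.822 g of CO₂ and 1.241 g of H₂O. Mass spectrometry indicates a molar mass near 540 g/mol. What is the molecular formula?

C27H24O12

mol C = 6.822 g CO₂ ÷ 44.009 g/mol = 0.15501 mol
mol H = 2 × 1.241 g H₂O ÷ 18.015 g/mol = 0.13777 mol
mass O = 3.103 − (1.8619 + 0.13888) = 1.1023 g → mol O = 1.1023 ÷ 15.999 = 0.068895 mol
Divide by the smallest (0.068895 mol): C 2.250, H 2.000, O 1.000
Multiplying each by 4 gives whole numbers: C 9.00, H 8.00, O 4.00
Empirical formula: C9H8O4
Empirical-formula mass = 180.16 g/mol; 540 ÷ 180.16 ≈ 3, so the molecular formula is C27H24O12.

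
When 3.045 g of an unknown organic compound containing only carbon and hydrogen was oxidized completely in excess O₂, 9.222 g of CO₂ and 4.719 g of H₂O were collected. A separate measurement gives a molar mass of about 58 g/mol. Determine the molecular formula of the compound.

mol C = 9.222 g CO₂ ÷ 44.009 g/mol = 0.20955 mol
mol H = 2 × 4.719 g H₂O ÷ 18.015 g/mol = 0.52390 mol
Divide by the smallest (0.20955 mol): C 1.000, H 2.500
Multiplying each by 2 gives whole numbers: C 2.00, H 5.00
Empirical formula: C2H5
Empirical-formula mass = 29.06 g/mol; 58 ÷ 29.06 ≈ 2, so the molecular formula is C4H10.

C4H10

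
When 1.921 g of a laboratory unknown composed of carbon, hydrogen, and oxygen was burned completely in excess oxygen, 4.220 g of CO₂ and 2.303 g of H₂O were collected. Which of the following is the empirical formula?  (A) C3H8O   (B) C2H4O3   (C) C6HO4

(A) C3H8O

mol C = 4.220 g CO₂ ÷ 44.009 g/mol = 0.095889 mol
mol H = 2 × 2.303 g H₂O ÷ 18.015 g/mol = 0.25568 mol
mass O = 1.921 − (1.1517 + 0.25772) = 0.51155 g → mol O = 0.51155 ÷ 15.999 = 0.031974 mol
Divide by the smallest (0.031974 mol): C 2.999, H 7.996, O 1.000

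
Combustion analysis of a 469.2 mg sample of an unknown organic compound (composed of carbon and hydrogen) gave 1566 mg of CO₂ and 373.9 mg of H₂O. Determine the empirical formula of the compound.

mol C = 1.566 g CO₂ ÷ 44.009 g/mol = 0.035584 mol
mol H = 2 × 0.3739 g H₂O ÷ 18.015 g/mol = 0.041510 mol
Divide by the smallest (0.035584 mol): C 1.000, H 1.167
Multiplying each by 6 gives whole numbers: C 6.00, H 7.00

C6H7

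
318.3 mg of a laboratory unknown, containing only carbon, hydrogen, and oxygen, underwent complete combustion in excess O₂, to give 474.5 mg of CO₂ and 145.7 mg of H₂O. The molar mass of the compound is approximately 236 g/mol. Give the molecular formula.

mol C = 0.4745 g CO₂ ÷ 44.009 g/mol = 0.010782 mol
mol H = 2 × 0.1457 g H₂O ÷ 18.015 g/mol = 0.016175 mol
mass O = 0.3183 − (0.12950 + 0.016305) = 0.17249 g → mol O = 0.17249 ÷ 15.999 = 0.010782 mol
Divide by the smallest (0.010782 mol): C 1.000, H 1.500, O 1.000
Multiplying each by 2 gives whole numbers: C 2.00, H 3.00, O 2.00
Empirical formula: C2H3O2
Empirical-formula mass = 59.04 g/mol; 236 ÷ 59.04 ≈ 4, so the molecular formula is C8H12O8.

C8H12O8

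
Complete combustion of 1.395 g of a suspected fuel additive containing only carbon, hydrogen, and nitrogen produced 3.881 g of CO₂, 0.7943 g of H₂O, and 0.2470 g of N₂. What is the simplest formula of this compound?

C5H5N

mol C = 3.881 g CO₂ ÷ 44.009 g/mol = 0.088187 mol
mol H = 2 × 0.7943 g H₂O ÷ 18.015 g/mol = 0.088182 mol
mol N = 2 × 0.2470 g N₂ ÷ 28.014 g/mol = 0.017634 mol
Divide by the smallest (0.017634 mol): C 5.001, H 5.001, N 1.000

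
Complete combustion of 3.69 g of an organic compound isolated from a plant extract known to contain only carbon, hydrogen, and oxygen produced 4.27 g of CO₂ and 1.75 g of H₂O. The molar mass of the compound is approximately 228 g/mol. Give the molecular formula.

mol C = 4.27 g CO₂ ÷ 44.009 g/mol = 0.09703 mol
mol H = 2 × 1.75 g H₂O ÷ 18.015 g/mol = 0.1943 mol
mass O = 3.69 − (1.165 + 0.1958) = 2.329 g → mol O = 2.329 ÷ 15.999 = 0.1456 mol
Divide by the smallest (0.09703 mol): C 1.000, H 2.002, O 1.500
Multiplying each by 2 gives whole numbers: C 2.00, H 4.00, O 3.00
Empirical formula: C2H4O3
Empirical-formula mass = 76.05 g/mol; 228 ÷ 76.05 ≈ 3, so the molecular formula is C6H12O9.

C6H12O9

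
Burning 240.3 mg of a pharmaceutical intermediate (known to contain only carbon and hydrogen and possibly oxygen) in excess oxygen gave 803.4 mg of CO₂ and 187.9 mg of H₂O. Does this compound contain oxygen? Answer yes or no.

no

mol C = 0.8034 g CO₂ ÷ 44.009 g/mol = 0.018255 mol
mol H = 2 × 0.1879 g H₂O ÷ 18.015 g/mol = 0.020860 mol
C and H together account for 0.24029 g — essentially the entire 0.2403 g sample — so the compound contains no oxygen.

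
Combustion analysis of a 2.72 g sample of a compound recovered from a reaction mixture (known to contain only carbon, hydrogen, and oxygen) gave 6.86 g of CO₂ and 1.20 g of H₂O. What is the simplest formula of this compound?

C7H6O2

mol C = 6.86 g CO₂ ÷ 44.009 g/mol = 0.1559 mol
mol H = 2 × 1.20 g H₂O ÷ 18.015 g/mol = 0.1332 mol
mass O = 2.72 − (1.872 + 0.1343) = 0.7135 g → mol O = 0.7135 ÷ 15.999 = 0.04459 mol
Divide by the smallest (0.04459 mol): C 3.495, H 2.987, O 1.000
Multiplying each by 2 gives whole numbers: C 6.99, H 5.97, O 2.00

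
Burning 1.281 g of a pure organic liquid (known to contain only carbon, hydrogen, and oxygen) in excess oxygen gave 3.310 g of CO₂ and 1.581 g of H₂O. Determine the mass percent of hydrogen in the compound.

mol C = 3.310 g CO₂ ÷ 44.009 g/mol = 0.075212 mol
mol H = 2 × 1.581 g H₂O ÷ 18.015 g/mol = 0.17552 mol
mass O = 1.281 − (0.90337 + 0.17692) = 0.20071 g → mol O = 0.20071 ÷ 15.999 = 0.012545 mol
mass % H = 0.17692 g ÷ 1.281 g × 100%

13.81%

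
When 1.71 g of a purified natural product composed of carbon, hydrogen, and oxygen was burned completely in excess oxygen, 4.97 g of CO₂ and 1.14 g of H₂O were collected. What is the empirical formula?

C8H9O

mol C = 4.97 g CO₂ ÷ 44.009 g/mol = 0.1129 mol
mol H = 2 × 1.14 g H₂O ÷ 18.015 g/mol = 0.1266 mol
mass O = 1.71 − (1.356 + 0.1276) = 0.2260 g → mol O = 0.2260 ÷ 15.999 = 0.01413 mol
Divide by the smallest (0.01413 mol): C 7.994, H 8.959, O 1.000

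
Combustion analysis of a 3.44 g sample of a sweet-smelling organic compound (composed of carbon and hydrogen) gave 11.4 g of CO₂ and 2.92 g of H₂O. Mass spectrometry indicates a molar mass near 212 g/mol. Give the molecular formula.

C16H20

mol C = 11.4 g CO₂ ÷ 44.009 g/mol = 0.2590 mol
mol H = 2 × 2.92 g H₂O ÷ 18.015 g/mol = 0.3242 mol
Divide by the smallest (0.2590 mol): C 1.000, H 1.251
Multiplying each by 4 gives whole numbers: C 4.00, H 5.01
Empirical formula: C4H5
Empirical-formula mass = 53.08 g/mol; 212 ÷ 53.08 ≈ 4, so the molecular formula is C16H20.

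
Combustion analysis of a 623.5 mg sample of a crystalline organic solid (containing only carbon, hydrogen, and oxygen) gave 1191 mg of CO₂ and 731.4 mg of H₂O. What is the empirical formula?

mol C = 1.191 g CO₂ ÷ 44.009 g/mol = 0.027063 mol
mol H = 2 × 0.7314 g H₂O ÷ 18.015 g/mol = 0.081199 mol
mass O = 0.6235 − (0.32505 + 0.081849) = 0.21660 g → mol O = 0.21660 ÷ 15.999 = 0.013538 mol
Divide by the smallest (0.013538 mol): C 1.999, H 5.998, O 1.000

C2H6O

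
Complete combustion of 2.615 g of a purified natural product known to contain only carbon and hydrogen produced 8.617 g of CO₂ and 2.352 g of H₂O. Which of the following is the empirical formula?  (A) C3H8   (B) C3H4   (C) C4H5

(B) C3H4

mol C = 8.617 g CO₂ ÷ 44.009 g/mol = 0.19580 mol
mol H = 2 × 2.352 g H₂O ÷ 18.015 g/mol = 0.26112 mol
Divide by the smallest (0.19580 mol): C 1.000, H 1.334
Multiplying each by 3 gives whole numbers: C 3.00, H 4.00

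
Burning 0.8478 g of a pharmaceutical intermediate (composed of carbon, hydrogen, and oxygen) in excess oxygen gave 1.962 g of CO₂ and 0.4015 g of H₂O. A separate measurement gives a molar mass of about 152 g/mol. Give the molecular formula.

mol C = 1.962 g CO₂ ÷ 44.009 g/mol = 0.044582 mol
mol H = 2 × 0.4015 g H₂O ÷ 18.015 g/mol = 0.044574 mol
mass O = 0.8478 − (0.53547 + 0.044931) = 0.26740 g → mol O = 0.26740 ÷ 15.999 = 0.016713 mol
Divide by the smallest (0.016713 mol): C 2.667, H 2.667, O 1.000
Multiplying each by 3 gives whole numbers: C 8.00, H 8.00, O 3.00
Empirical formula: C8H8O3
Empirical-formula mass = 152.15 g/mol; 152 ÷ 152.15 ≈ 1, so the molecular formula is C8H8O3.

C8H8O3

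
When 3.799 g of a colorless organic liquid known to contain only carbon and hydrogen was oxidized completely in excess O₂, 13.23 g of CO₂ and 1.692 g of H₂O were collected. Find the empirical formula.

mol C = 13.23 g CO₂ ÷ 44.009 g/mol = 0.30062 mol
mol H = 2 × 1.692 g H₂O ÷ 18.015 g/mol = 0.18784 mol
Divide by the smallest (0.18784 mol): C 1.600, H 1.000
Multiplying each by 5 gives whole numbers: C 8.00, H 5.00

C8H5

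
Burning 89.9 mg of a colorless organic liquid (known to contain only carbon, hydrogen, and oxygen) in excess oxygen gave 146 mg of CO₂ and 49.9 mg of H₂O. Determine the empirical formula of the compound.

C6H10O5

mol C = 0.146 g CO₂ ÷ 44.009 g/mol = 0.003318 mol
mol H = 2 × 0.0499 g H₂O ÷ 18.015 g/mol = 0.005540 mol
mass O = 0.0899 − (0.03985 + 0.005584) = 0.04447 g → mol O = 0.04447 ÷ 15.999 = 0.002780 mol
Divide by the smallest (0.002780 mol): C 1.194, H 1.993, O 1.000
Multiplying each by 5 gives whole numbers: C 5.97, H 9.97, O 5.00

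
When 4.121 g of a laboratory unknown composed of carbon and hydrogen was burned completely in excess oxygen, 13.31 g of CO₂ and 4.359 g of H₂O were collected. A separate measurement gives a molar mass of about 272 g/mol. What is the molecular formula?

mol C = 13.31 g CO₂ ÷ 44.009 g/mol = 0.30244 mol
mol H = 2 × 4.359 g H₂O ÷ 18.015 g/mol = 0.48393 mol
Divide by the smallest (0.30244 mol): C 1.000, H 1.600
Multiplying each by 5 gives whole numbers: C 5.00, H 8.00
Empirical formula: C5H8
Empirical-formula mass = 68.12 g/mol; 272 ÷ 68.12 ≈ 4, so the molecular formula is C20H32.

C20H32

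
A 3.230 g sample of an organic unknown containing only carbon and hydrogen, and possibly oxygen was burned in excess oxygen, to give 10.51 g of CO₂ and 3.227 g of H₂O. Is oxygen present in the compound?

mol C = 10.51 g CO₂ ÷ 44.009 g/mol = 0.23881 mol
mol H = 2 × 3.227 g H₂O ÷ 18.015 g/mol = 0.35826 mol
C and H together account for 3.2295 g — essentially the entire 3.230 g sample — so the compound contains no oxygen.

no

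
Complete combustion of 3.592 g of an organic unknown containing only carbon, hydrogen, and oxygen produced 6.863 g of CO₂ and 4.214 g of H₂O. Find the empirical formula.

C2H6O

mol C = 6.863 g CO₂ ÷ 44.009 g/mol = 0.15595 mol
mol H = 2 × 4.214 g H₂O ÷ 18.015 g/mol = 0.46783 mol
mass O = 3.592 − (1.8731 + 0.47158) = 1.2474 g → mol O = 1.2474 ÷ 15.999 = 0.077965 mol
Divide by the smallest (0.077965 mol): C 2.000, H 6.001, O 1.000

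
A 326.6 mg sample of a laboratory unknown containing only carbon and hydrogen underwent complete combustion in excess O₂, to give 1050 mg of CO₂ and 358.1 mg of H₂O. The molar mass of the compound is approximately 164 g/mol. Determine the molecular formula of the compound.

C12H20

mol C = 1.050 g CO₂ ÷ 44.009 g/mol = 0.023859 mol
mol H = 2 × 0.3581 g H₂O ÷ 18.015 g/mol = 0.039756 mol
Divide by the smallest (0.023859 mol): C 1.000, H 1.666
Multiplying each by 3 gives whole numbers: C 3.00, H 5.00
Empirical formula: C3H5
Empirical-formula mass = 41.07 g/mol; 164 ÷ 41.07 ≈ 4, so the molecular formula is C12H20.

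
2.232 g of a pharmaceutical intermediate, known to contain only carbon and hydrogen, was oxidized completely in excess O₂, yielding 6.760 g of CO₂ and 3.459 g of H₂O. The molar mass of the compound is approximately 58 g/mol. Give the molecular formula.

C4H10

mol C = 6.760 g CO₂ ÷ 44.009 g/mol = 0.15360 mol
mol H = 2 × 3.459 g H₂O ÷ 18.015 g/mol = 0.38401 mol
Divide by the smallest (0.15360 mol): C 1.000, H 2.500
Multiplying each by 2 gives whole numbers: C 2.00, H 5.00
Empirical formula: C2H5
Empirical-formula mass = 29.06 g/mol; 58 ÷ 29.06 ≈ 2, so the molecular formula is C4H10.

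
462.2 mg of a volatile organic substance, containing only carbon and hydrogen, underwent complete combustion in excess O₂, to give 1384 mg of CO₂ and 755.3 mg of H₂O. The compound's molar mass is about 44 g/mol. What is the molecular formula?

mol C = 1.384 g CO₂ ÷ 44.009 g/mol = 0.031448 mol
mol H = 2 × 0.7553 g H₂O ÷ 18.015 g/mol = 0.083852 mol
Divide by the smallest (0.031448 mol): C 1.000, H 2.666
Multiplying each by 3 gives whole numbers: C 3.00, H 8.00
Empirical formula: C3H8
Empirical-formula mass = 44.10 g/mol; 44 ÷ 44.10 ≈ 1, so the molecular formula is C3H8.

C3H8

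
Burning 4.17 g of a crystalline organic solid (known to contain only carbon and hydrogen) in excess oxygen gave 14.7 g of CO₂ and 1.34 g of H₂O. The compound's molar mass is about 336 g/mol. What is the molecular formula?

mol C = 14.7 g CO₂ ÷ 44.009 g/mol = 0.3340 mol
mol H = 2 × 1.34 g H₂O ÷ 18.015 g/mol = 0.1488 mol
Divide by the smallest (0.1488 mol): C 2.245, H 1.000
Multiplying each by 4 gives whole numbers: C 8.98, H 4.00
Empirical formula: C9H4
Empirical-formula mass = 112.13 g/mol; 336 ÷ 112.13 ≈ 3, so the molecular formula is C27H12.

C27H12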